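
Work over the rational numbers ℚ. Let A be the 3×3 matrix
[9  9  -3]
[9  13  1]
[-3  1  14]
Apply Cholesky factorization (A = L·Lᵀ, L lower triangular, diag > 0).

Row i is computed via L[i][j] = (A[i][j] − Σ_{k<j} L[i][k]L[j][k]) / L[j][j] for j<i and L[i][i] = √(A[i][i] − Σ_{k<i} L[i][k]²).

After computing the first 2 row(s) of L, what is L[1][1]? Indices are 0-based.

L[1][1] = 2

Step 1: L[0][0] = √(9) = 3.
  L[1][0] = (9) / L[0][0] = 3.
Step 2: L[1][1] = √(4) = 2.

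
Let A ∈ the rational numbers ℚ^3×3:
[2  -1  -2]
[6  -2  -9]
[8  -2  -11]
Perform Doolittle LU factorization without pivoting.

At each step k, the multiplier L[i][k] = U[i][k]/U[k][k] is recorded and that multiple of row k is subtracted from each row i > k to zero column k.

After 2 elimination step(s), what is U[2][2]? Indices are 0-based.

U[2][2] = 3

[col 0] pivot 2
  R1 -= 3*R0 → (0, 1, -3)  (L[1][0] := 3)
  R2 -= 4*R0 → (0, 2, -3)  (L[2][0] := 4)
[col 1] pivot 1
  R2 -= 2*R1 → (0, 0, 3)  (L[2][1] := 2)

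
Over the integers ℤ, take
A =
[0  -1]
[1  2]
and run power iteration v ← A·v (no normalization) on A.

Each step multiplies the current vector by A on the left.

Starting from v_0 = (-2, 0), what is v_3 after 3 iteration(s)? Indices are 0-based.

v_3 = (4, -6)

v_0 = (-2, 0).
v_1 = A·v_0 = (0, -2).
v_2 = A·v_1 = (2, -4).
v_3 = A·v_2 = (4, -6).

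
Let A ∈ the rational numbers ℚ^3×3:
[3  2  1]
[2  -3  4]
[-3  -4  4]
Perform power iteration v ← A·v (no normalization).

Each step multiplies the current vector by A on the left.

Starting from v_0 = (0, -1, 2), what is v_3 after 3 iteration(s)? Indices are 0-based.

v_3 = (136, 39, -146)

v_0 = (0, -1, 2).
v_1 = A·v_0 = (0, 11, 12).
v_2 = A·v_1 = (34, 15, 4).
v_3 = A·v_2 = (136, 39, -146).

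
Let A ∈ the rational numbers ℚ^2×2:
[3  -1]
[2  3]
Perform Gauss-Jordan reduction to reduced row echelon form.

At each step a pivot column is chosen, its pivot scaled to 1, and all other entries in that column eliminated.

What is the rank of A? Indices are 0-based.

pivot(0,0)=3: scale R0 → (1, -1/3)
  clear (1,0): R1 −= (2)R0 → (0, 11/3)
pivot(1,1)=11/3: scale R1 → (0, 1)
  clear (0,1): R0 −= (-1/3)R1 → (1, 0)

rank = 2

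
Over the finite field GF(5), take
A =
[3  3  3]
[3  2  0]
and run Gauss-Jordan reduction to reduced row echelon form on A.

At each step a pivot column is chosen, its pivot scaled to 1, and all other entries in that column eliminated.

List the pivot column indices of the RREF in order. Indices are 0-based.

pivot(0,0)=3: scale R0 → (1, 1, 1)
  clear (1,0): R1 −= (3)R0 → (0, 4, 2)
pivot(1,1)=4: scale R1 → (0, 1, 3)
  clear (0,1): R0 −= (1)R1 → (1, 0, 3)

pivot columns: 0, 1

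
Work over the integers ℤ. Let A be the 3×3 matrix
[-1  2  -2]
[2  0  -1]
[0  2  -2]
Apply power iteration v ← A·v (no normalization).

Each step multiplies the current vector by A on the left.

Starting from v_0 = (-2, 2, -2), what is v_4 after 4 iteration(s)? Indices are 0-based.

v_0 = (-2, 2, -2).
v_1 = A·v_0 = (10, -2, 8).
v_2 = A·v_1 = (-30, 12, -20).
v_3 = A·v_2 = (94, -40, 64).
v_4 = A·v_3 = (-302, 124, -208).

v_4 = (-302, 124, -208)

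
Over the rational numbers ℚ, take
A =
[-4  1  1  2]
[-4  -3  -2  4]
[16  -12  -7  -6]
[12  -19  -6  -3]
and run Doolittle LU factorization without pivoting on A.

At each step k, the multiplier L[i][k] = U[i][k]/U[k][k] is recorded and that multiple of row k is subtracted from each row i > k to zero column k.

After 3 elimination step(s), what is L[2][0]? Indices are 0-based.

[col 0] pivot -4
  R1 -= 1*R0 → (0, -4, -3, 2)  (L[1][0] := 1)
  R2 -= -4*R0 → (0, -8, -3, 2)  (L[2][0] := -4)
  R3 -= -3*R0 → (0, -16, -3, 3)  (L[3][0] := -3)
[col 1] pivot -4
  R2 -= 2*R1 → (0, 0, 3, -2)  (L[2][1] := 2)
  R3 -= 4*R1 → (0, 0, 9, -5)  (L[3][1] := 4)
[col 2] pivot 3
  R3 -= 3*R2 → (0, 0, 0, 1)  (L[3][2] := 3)

L[2][0] = -4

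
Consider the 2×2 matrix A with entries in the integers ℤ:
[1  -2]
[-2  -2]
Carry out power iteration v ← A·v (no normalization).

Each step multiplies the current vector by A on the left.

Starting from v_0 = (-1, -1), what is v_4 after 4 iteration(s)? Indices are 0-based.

v_0 = (-1, -1).
v_1 = A·v_0 = (1, 4).
v_2 = A·v_1 = (-7, -10).
v_3 = A·v_2 = (13, 34).
v_4 = A·v_3 = (-55, -94).

v_4 = (-55, -94)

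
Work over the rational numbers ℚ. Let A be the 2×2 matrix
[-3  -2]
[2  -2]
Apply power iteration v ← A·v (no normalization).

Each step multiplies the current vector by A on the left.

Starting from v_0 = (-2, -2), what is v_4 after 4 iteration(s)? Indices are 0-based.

v_0 = (-2, -2).
v_1 = A·v_0 = (10, 0).
v_2 = A·v_1 = (-30, 20).
v_3 = A·v_2 = (50, -100).
v_4 = A·v_3 = (50, 300).

v_4 = (50, 300)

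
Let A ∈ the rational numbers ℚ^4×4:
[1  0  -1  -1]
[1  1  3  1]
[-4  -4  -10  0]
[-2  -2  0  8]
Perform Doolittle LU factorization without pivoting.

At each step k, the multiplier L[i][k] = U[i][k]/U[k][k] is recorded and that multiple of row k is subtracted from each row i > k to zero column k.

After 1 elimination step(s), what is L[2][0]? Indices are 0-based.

[col 0] pivot 1
  R1 -= 1*R0 → (0, 1, 4, 2)  (L[1][0] := 1)
  R2 -= -4*R0 → (0, -4, -14, -4)  (L[2][0] := -4)
  R3 -= -2*R0 → (0, -2, -2, 6)  (L[3][0] := -2)

L[2][0] = -4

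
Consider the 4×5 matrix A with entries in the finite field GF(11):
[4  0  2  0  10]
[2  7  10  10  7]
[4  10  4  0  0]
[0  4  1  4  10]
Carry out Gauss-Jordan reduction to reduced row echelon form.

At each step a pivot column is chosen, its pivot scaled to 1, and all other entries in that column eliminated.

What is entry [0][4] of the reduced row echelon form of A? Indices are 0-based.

M[0][4] = 1

step 1: normalize row 0 (÷4) = (1, 0, 6, 0, 8)
  row 1: subtract 2×row0 = (0, 7, 9, 10, 2)
  row 2: subtract 4×row0 = (0, 10, 2, 0, 1)
step 2: normalize row 1 (÷7) = (0, 1, 6, 3, 5)
  row 2: subtract 10×row1 = (0, 0, 8, 3, 6)
  row 3: subtract 4×row1 = (0, 0, 10, 3, 1)
step 3: normalize row 2 (÷8) = (0, 0, 1, 10, 9)
  row 0: subtract 6×row2 = (1, 0, 0, 6, 9)
  row 1: subtract 6×row2 = (0, 1, 0, 9, 6)
  row 3: subtract 10×row2 = (0, 0, 0, 2, 10)
step 4: normalize row 3 (÷2) = (0, 0, 0, 1, 5)
  row 0: subtract 6×row3 = (1, 0, 0, 0, 1)
  row 1: subtract 9×row3 = (0, 1, 0, 0, 5)
  row 2: subtract 10×row3 = (0, 0, 1, 0, 3)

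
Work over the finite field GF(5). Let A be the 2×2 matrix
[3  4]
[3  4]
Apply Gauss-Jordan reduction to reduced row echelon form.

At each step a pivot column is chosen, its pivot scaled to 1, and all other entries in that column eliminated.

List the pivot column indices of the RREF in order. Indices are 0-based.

pivot(0,0)=3: scale R0 → (1, 3)
  clear (1,0): R1 −= (3)R0 → (0, 0)
col 1: no nonzero at/below row 1; advance.

pivot columns: 0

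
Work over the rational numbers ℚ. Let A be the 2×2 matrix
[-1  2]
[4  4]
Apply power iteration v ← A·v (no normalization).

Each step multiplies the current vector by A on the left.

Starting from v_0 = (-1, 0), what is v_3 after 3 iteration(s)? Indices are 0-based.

v_3 = (-15, -84)

v_0 = (-1, 0).
v_1 = A·v_0 = (1, -4).
v_2 = A·v_1 = (-9, -12).
v_3 = A·v_2 = (-15, -84).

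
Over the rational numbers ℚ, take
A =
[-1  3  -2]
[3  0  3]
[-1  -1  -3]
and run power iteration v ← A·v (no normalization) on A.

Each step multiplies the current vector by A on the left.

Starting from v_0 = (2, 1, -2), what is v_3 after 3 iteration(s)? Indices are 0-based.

v_0 = (2, 1, -2).
v_1 = A·v_0 = (5, 0, 3).
v_2 = A·v_1 = (-11, 24, -14).
v_3 = A·v_2 = (111, -75, 29).

v_3 = (111, -75, 29)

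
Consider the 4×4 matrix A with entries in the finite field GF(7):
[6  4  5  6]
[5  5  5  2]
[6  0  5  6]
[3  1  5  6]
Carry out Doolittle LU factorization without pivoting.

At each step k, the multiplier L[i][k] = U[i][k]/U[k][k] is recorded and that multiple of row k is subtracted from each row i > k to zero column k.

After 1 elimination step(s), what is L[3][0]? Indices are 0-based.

k=0: U[0][0]=6
  eliminate (1,0): mult=2, new row 1: (0, 4, 2, 4); set L[1][0]=2
  eliminate (2,0): mult=1, new row 2: (0, 3, 0, 0); set L[2][0]=1
  eliminate (3,0): mult=4, new row 3: (0, 6, 6, 3); set L[3][0]=4

L[3][0] = 4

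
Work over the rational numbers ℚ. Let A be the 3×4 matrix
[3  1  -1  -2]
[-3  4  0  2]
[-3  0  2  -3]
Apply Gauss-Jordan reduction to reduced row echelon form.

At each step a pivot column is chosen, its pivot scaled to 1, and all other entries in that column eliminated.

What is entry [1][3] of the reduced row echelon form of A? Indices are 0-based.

M[1][3] = -5/6

pivot(0,0)=3: scale R0 → (1, 1/3, -1/3, -2/3)
  clear (1,0): R1 −= (-3)R0 → (0, 5, -1, 0)
  clear (2,0): R2 −= (-3)R0 → (0, 1, 1, -5)
pivot(1,1)=5: scale R1 → (0, 1, -1/5, 0)
  clear (0,1): R0 −= (1/3)R1 → (1, 0, -4/15, -2/3)
  clear (2,1): R2 −= (1)R1 → (0, 0, 6/5, -5)
pivot(2,2)=6/5: scale R2 → (0, 0, 1, -25/6)
  clear (0,2): R0 −= (-4/15)R2 → (1, 0, 0, -16/9)
  clear (1,2): R1 −= (-1/5)R2 → (0, 1, 0, -5/6)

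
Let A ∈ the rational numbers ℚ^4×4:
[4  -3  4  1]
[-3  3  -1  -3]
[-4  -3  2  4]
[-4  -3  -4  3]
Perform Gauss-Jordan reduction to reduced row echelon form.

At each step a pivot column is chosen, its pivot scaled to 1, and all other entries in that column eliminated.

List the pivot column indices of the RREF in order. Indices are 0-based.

[1] R0 /= 4  ⇒  (1, -3/4, 1, 1/4)
     R1 -= -3·R0  ⇒  (0, 3/4, 2, -9/4)
     R2 -= -4·R0  ⇒  (0, -6, 6, 5)
     R3 -= -4·R0  ⇒  (0, -6, 0, 4)
[2] R1 /= 3/4  ⇒  (0, 1, 8/3, -3)
     R0 -= -3/4·R1  ⇒  (1, 0, 3, -2)
     R2 -= -6·R1  ⇒  (0, 0, 22, -13)
     R3 -= -6·R1  ⇒  (0, 0, 16, -14)
[3] R2 /= 22  ⇒  (0, 0, 1, -13/22)
     R0 -= 3·R2  ⇒  (1, 0, 0, -5/22)
     R1 -= 8/3·R2  ⇒  (0, 1, 0, -47/33)
     R3 -= 16·R2  ⇒  (0, 0, 0, -50/11)
[4] R3 /= -50/11  ⇒  (0, 0, 0, 1)
     R0 -= -5/22·R3  ⇒  (1, 0, 0, 0)
     R1 -= -47/33·R3  ⇒  (0, 1, 0, 0)
     R2 -= -13/22·R3  ⇒  (0, 0, 1, 0)

pivot columns: 0, 1, 2, 3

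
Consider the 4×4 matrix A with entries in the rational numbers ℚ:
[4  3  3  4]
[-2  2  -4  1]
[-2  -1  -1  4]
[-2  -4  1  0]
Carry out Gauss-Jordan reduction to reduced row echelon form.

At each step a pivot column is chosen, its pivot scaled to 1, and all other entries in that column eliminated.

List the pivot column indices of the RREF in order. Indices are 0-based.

pivot columns: 0, 1, 2, 3

[1] R0 /= 4  ⇒  (1, 3/4, 3/4, 1)
     R1 -= -2·R0  ⇒  (0, 7/2, -5/2, 3)
     R2 -= -2·R0  ⇒  (0, 1/2, 1/2, 6)
     R3 -= -2·R0  ⇒  (0, -5/2, 5/2, 2)
[2] R1 /= 7/2  ⇒  (0, 1, -5/7, 6/7)
     R0 -= 3/4·R1  ⇒  (1, 0, 9/7, 5/14)
     R2 -= 1/2·R1  ⇒  (0, 0, 6/7, 39/7)
     R3 -= -5/2·R1  ⇒  (0, 0, 5/7, 29/7)
[3] R2 /= 6/7  ⇒  (0, 0, 1, 13/2)
     R0 -= 9/7·R2  ⇒  (1, 0, 0, -8)
     R1 -= -5/7·R2  ⇒  (0, 1, 0, 11/2)
     R3 -= 5/7·R2  ⇒  (0, 0, 0, -1/2)
[4] R3 /= -1/2  ⇒  (0, 0, 0, 1)
     R0 -= -8·R3  ⇒  (1, 0, 0, 0)
     R1 -= 11/2·R3  ⇒  (0, 1, 0, 0)
     R2 -= 13/2·R3  ⇒  (0, 0, 1, 0)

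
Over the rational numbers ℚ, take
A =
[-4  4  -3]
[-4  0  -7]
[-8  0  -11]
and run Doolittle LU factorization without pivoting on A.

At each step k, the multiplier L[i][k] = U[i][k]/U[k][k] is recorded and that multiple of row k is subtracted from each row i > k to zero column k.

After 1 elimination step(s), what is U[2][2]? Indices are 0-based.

U[2][2] = -5

Step 1: pivot at (0,0) is -4.
  row1 ← row1 − (1)·row0  ⇒  L[1][0]=1, U row1=(0, -4, -4)
  row2 ← row2 − (2)·row0  ⇒  L[2][0]=2, U row2=(0, -8, -5)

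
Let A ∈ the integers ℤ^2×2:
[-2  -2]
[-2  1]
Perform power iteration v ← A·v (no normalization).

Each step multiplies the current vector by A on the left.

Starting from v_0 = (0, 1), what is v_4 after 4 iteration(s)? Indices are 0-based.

v_0 = (0, 1).
v_1 = A·v_0 = (-2, 1).
v_2 = A·v_1 = (2, 5).
v_3 = A·v_2 = (-14, 1).
v_4 = A·v_3 = (26, 29).

v_4 = (26, 29)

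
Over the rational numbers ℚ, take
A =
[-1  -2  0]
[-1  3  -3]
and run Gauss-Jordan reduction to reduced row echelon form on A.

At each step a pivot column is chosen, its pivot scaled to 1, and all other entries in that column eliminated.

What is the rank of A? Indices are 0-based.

[1] R0 /= -1  ⇒  (1, 2, 0)
     R1 -= -1·R0  ⇒  (0, 5, -3)
[2] R1 /= 5  ⇒  (0, 1, -3/5)
     R0 -= 2·R1  ⇒  (1, 0, 6/5)

rank = 2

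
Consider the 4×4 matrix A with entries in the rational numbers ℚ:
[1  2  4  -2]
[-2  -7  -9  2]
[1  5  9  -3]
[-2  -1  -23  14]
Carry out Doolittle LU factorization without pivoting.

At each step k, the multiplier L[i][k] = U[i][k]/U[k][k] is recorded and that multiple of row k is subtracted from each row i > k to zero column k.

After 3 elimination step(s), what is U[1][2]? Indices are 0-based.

[col 0] pivot 1
  R1 -= -2*R0 → (0, -3, -1, -2)  (L[1][0] := -2)
  R2 -= 1*R0 → (0, 3, 5, -1)  (L[2][0] := 1)
  R3 -= -2*R0 → (0, 3, -15, 10)  (L[3][0] := -2)
[col 1] pivot -3
  R2 -= -1*R1 → (0, 0, 4, -3)  (L[2][1] := -1)
  R3 -= -1*R1 → (0, 0, -16, 8)  (L[3][1] := -1)
[col 2] pivot 4
  R3 -= -4*R2 → (0, 0, 0, -4)  (L[3][2] := -4)

U[1][2] = -1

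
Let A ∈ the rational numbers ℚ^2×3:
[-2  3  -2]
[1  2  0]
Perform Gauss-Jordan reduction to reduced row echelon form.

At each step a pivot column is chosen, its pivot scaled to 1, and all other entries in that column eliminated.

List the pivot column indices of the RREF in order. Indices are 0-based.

pivot columns: 0, 1

step 1: normalize row 0 (÷-2) = (1, -3/2, 1)
  row 1: subtract 1×row0 = (0, 7/2, -1)
step 2: normalize row 1 (÷7/2) = (0, 1, -2/7)
  row 0: subtract -3/2×row1 = (1, 0, 4/7)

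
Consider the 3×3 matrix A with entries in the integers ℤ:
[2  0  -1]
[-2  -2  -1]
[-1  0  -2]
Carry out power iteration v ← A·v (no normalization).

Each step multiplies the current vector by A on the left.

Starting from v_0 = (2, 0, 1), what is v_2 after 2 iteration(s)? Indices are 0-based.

v_2 = (10, 8, 5)

v_0 = (2, 0, 1).
v_1 = A·v_0 = (3, -5, -4).
v_2 = A·v_1 = (10, 8, 5).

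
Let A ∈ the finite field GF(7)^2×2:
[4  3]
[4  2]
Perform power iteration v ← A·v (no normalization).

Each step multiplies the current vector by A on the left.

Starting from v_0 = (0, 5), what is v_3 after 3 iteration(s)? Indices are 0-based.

v_0 = (0, 5).
v_1 = A·v_0 = (1, 3).
v_2 = A·v_1 = (6, 3).
v_3 = A·v_2 = (5, 2).

v_3 = (5, 2)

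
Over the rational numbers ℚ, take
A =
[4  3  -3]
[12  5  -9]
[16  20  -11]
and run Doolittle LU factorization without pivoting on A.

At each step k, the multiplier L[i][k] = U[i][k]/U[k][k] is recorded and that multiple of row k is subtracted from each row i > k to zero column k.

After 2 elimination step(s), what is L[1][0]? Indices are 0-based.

L[1][0] = 3

k=0: U[0][0]=4
  eliminate (1,0): mult=3, new row 1: (0, -4, 0); set L[1][0]=3
  eliminate (2,0): mult=4, new row 2: (0, 8, 1); set L[2][0]=4
k=1: U[1][1]=-4
  eliminate (2,1): mult=-2, new row 2: (0, 0, 1); set L[2][1]=-2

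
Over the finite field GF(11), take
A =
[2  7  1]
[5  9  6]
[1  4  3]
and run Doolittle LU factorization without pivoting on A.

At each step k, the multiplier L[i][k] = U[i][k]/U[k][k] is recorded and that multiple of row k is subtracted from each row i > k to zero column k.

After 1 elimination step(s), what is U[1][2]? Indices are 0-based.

Step 1: pivot at (0,0) is 2.
  row1 ← row1 − (8)·row0  ⇒  L[1][0]=8, U row1=(0, 8, 9)
  row2 ← row2 − (6)·row0  ⇒  L[2][0]=6, U row2=(0, 6, 8)

U[1][2] = 9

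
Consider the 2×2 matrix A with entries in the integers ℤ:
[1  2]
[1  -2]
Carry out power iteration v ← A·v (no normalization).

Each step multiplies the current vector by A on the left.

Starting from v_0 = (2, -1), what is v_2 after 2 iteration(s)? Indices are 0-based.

v_0 = (2, -1).
v_1 = A·v_0 = (0, 4).
v_2 = A·v_1 = (8, -8).

v_2 = (8, -8)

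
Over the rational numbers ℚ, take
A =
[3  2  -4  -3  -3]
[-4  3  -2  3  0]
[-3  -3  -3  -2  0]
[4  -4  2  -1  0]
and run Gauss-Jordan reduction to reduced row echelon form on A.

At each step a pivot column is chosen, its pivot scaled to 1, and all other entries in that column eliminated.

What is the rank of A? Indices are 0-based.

pivot(0,0)=3: scale R0 → (1, 2/3, -4/3, -1, -1)
  clear (1,0): R1 −= (-4)R0 → (0, 17/3, -22/3, -1, -4)
  clear (2,0): R2 −= (-3)R0 → (0, -1, -7, -5, -3)
  clear (3,0): R3 −= (4)R0 → (0, -20/3, 22/3, 3, 4)
pivot(1,1)=17/3: scale R1 → (0, 1, -22/17, -3/17, -12/17)
  clear (0,1): R0 −= (2/3)R1 → (1, 0, -8/17, -15/17, -9/17)
  clear (2,1): R2 −= (-1)R1 → (0, 0, -141/17, -88/17, -63/17)
  clear (3,1): R3 −= (-20/3)R1 → (0, 0, -22/17, 31/17, -12/17)
pivot(2,2)=-141/17: scale R2 → (0, 0, 1, 88/141, 21/47)
  clear (0,2): R0 −= (-8/17)R2 → (1, 0, 0, -83/141, -15/47)
  clear (1,2): R1 −= (-22/17)R2 → (0, 1, 0, 89/141, -6/47)
  clear (3,2): R3 −= (-22/17)R2 → (0, 0, 0, 371/141, -6/47)
pivot(3,3)=371/141: scale R3 → (0, 0, 0, 1, -18/371)
  clear (0,3): R0 −= (-83/141)R3 → (1, 0, 0, 0, -129/371)
  clear (1,3): R1 −= (89/141)R3 → (0, 1, 0, 0, -36/371)
  clear (2,3): R2 −= (88/141)R3 → (0, 0, 1, 0, 177/371)

rank = 4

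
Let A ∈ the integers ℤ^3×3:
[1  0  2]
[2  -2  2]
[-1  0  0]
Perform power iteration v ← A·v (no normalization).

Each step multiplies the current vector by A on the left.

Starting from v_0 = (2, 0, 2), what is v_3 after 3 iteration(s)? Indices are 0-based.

v_3 = (-10, 8, -2)

v_0 = (2, 0, 2).
v_1 = A·v_0 = (6, 8, -2).
v_2 = A·v_1 = (2, -8, -6).
v_3 = A·v_2 = (-10, 8, -2).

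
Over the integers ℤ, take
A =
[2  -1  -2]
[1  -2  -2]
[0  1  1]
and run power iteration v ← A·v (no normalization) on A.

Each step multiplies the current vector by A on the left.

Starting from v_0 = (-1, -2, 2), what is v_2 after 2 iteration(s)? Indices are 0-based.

v_2 = (-7, -2, -1)

v_0 = (-1, -2, 2).
v_1 = A·v_0 = (-4, -1, 0).
v_2 = A·v_1 = (-7, -2, -1).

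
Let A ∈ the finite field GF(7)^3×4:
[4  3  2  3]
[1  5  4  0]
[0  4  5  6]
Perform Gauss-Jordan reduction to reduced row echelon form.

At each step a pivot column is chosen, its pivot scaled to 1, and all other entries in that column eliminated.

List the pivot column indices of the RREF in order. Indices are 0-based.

step 1: normalize row 0 (÷4) = (1, 6, 4, 6)
  row 1: subtract 1×row0 = (0, 6, 0, 1)
step 2: normalize row 1 (÷6) = (0, 1, 0, 6)
  row 0: subtract 6×row1 = (1, 0, 4, 5)
  row 2: subtract 4×row1 = (0, 0, 5, 3)
step 3: normalize row 2 (÷5) = (0, 0, 1, 2)
  row 0: subtract 4×row2 = (1, 0, 0, 4)

pivot columns: 0, 1, 2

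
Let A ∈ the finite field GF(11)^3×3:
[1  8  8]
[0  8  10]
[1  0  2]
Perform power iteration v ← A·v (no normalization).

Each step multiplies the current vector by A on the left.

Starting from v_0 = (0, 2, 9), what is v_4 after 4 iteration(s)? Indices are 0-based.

v_4 = (8, 2, 5)

v_0 = (0, 2, 9).
v_1 = A·v_0 = (0, 7, 7).
v_2 = A·v_1 = (2, 5, 3).
v_3 = A·v_2 = (0, 4, 8).
v_4 = A·v_3 = (8, 2, 5).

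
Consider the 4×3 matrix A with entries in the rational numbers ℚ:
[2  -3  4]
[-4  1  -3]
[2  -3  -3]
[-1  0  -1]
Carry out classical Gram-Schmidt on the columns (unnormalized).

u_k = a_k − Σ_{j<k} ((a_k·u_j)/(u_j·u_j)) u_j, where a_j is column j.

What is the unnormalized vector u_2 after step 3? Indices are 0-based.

u_2 = (256/73, 3/73, -255/73, -10/73)

Step 1: u_0 = a_0 = (2, -4, 2, -1).
Step 2: u_1 = a_1 − (-16/25)·u_0 = (-43/25, -39/25, -43/25, -16/25).
Step 3: u_2 = a_2 − (3/5)·u_0 − (30/73)·u_1 = (256/73, 3/73, -255/73, -10/73).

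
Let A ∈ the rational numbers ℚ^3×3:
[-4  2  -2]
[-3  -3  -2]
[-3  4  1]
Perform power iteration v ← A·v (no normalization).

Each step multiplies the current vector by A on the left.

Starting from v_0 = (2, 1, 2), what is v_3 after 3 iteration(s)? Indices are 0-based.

v_3 = (126, -205, 212)

v_0 = (2, 1, 2).
v_1 = A·v_0 = (-10, -13, 0).
v_2 = A·v_1 = (14, 69, -22).
v_3 = A·v_2 = (126, -205, 212).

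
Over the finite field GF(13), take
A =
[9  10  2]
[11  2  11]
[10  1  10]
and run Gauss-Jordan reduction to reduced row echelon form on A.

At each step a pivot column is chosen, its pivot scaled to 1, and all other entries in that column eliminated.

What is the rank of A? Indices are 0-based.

rank = 3

pivot(0,0)=9: scale R0 → (1, 4, 6)
  clear (1,0): R1 −= (11)R0 → (0, 10, 10)
  clear (2,0): R2 −= (10)R0 → (0, 0, 2)
pivot(1,1)=10: scale R1 → (0, 1, 1)
  clear (0,1): R0 −= (4)R1 → (1, 0, 2)
pivot(2,2)=2: scale R2 → (0, 0, 1)
  clear (0,2): R0 −= (2)R2 → (1, 0, 0)
  clear (1,2): R1 −= (1)R2 → (0, 1, 0)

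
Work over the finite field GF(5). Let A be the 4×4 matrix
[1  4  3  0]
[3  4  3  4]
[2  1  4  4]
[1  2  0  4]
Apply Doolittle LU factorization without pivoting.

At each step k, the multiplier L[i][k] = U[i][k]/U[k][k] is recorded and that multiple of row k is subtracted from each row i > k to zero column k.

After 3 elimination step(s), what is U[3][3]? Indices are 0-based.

U[3][3] = 4

[col 0] pivot 1
  R1 -= 3*R0 → (0, 2, 4, 4)  (L[1][0] := 3)
  R2 -= 2*R0 → (0, 3, 3, 4)  (L[2][0] := 2)
  R3 -= 1*R0 → (0, 3, 2, 4)  (L[3][0] := 1)
[col 1] pivot 2
  R2 -= 4*R1 → (0, 0, 2, 3)  (L[2][1] := 4)
  R3 -= 4*R1 → (0, 0, 1, 3)  (L[3][1] := 4)
[col 2] pivot 2
  R3 -= 3*R2 → (0, 0, 0, 4)  (L[3][2] := 3)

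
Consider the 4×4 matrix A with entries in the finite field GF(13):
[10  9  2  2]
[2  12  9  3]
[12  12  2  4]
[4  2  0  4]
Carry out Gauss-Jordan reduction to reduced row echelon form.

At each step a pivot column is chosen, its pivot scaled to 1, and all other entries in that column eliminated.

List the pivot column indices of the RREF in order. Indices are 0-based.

pivot columns: 0, 1, 2, 3

pivot(0,0)=10: scale R0 → (1, 10, 8, 8)
  clear (1,0): R1 −= (2)R0 → (0, 5, 6, 0)
  clear (2,0): R2 −= (12)R0 → (0, 9, 10, 12)
  clear (3,0): R3 −= (4)R0 → (0, 1, 7, 11)
pivot(1,1)=5: scale R1 → (0, 1, 9, 0)
  clear (0,1): R0 −= (10)R1 → (1, 0, 9, 8)
  clear (2,1): R2 −= (9)R1 → (0, 0, 7, 12)
  clear (3,1): R3 −= (1)R1 → (0, 0, 11, 11)
pivot(2,2)=7: scale R2 → (0, 0, 1, 11)
  clear (0,2): R0 −= (9)R2 → (1, 0, 0, 0)
  clear (1,2): R1 −= (9)R2 → (0, 1, 0, 5)
  clear (3,2): R3 −= (11)R2 → (0, 0, 0, 7)
pivot(3,3)=7: scale R3 → (0, 0, 0, 1)
  clear (1,3): R1 −= (5)R3 → (0, 1, 0, 0)
  clear (2,3): R2 −= (11)R3 → (0, 0, 1, 0)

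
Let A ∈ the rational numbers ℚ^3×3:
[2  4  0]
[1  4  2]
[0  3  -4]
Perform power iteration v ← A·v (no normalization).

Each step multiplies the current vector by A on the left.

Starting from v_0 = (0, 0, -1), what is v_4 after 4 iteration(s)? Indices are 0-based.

v_4 = (-240, -48, -508)

v_0 = (0, 0, -1).
v_1 = A·v_0 = (0, -2, 4).
v_2 = A·v_1 = (-8, 0, -22).
v_3 = A·v_2 = (-16, -52, 88).
v_4 = A·v_3 = (-240, -48, -508).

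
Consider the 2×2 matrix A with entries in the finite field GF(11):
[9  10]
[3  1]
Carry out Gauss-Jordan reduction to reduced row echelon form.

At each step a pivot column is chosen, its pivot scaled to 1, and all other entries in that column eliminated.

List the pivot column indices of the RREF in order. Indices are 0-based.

pivot columns: 0, 1

[1] R0 /= 9  ⇒  (1, 6)
     R1 -= 3·R0  ⇒  (0, 5)
[2] R1 /= 5  ⇒  (0, 1)
     R0 -= 6·R1  ⇒  (1, 0)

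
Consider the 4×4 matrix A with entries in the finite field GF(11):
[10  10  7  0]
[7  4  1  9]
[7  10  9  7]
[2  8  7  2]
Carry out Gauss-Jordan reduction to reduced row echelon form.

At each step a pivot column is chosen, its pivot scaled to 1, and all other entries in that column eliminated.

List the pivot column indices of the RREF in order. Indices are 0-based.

pivot(0,0)=10: scale R0 → (1, 1, 4, 0)
  clear (1,0): R1 −= (7)R0 → (0, 8, 6, 9)
  clear (2,0): R2 −= (7)R0 → (0, 3, 3, 7)
  clear (3,0): R3 −= (2)R0 → (0, 6, 10, 2)
pivot(1,1)=8: scale R1 → (0, 1, 9, 8)
  clear (0,1): R0 −= (1)R1 → (1, 0, 6, 3)
  clear (2,1): R2 −= (3)R1 → (0, 0, 9, 5)
  clear (3,1): R3 −= (6)R1 → (0, 0, 0, 9)
pivot(2,2)=9: scale R2 → (0, 0, 1, 3)
  clear (0,2): R0 −= (6)R2 → (1, 0, 0, 7)
  clear (1,2): R1 −= (9)R2 → (0, 1, 0, 3)
pivot(3,3)=9: scale R3 → (0, 0, 0, 1)
  clear (0,3): R0 −= (7)R3 → (1, 0, 0, 0)
  clear (1,3): R1 −= (3)R3 → (0, 1, 0, 0)
  clear (2,3): R2 −= (3)R3 → (0, 0, 1, 0)

pivot columns: 0, 1, 2, 3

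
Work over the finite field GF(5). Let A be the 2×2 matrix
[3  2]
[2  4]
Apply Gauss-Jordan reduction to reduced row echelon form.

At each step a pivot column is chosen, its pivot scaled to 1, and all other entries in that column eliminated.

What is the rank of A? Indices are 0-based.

rank = 2

[1] R0 /= 3  ⇒  (1, 4)
     R1 -= 2·R0  ⇒  (0, 1)
[2] R1 /= 1  ⇒  (0, 1)
     R0 -= 4·R1  ⇒  (1, 0)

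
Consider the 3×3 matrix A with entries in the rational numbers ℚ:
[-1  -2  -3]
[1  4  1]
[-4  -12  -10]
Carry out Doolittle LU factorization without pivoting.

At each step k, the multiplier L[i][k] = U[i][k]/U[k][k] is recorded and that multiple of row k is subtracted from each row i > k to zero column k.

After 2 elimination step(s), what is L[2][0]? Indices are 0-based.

[col 0] pivot -1
  R1 -= -1*R0 → (0, 2, -2)  (L[1][0] := -1)
  R2 -= 4*R0 → (0, -4, 2)  (L[2][0] := 4)
[col 1] pivot 2
  R2 -= -2*R1 → (0, 0, -2)  (L[2][1] := -2)

L[2][0] = 4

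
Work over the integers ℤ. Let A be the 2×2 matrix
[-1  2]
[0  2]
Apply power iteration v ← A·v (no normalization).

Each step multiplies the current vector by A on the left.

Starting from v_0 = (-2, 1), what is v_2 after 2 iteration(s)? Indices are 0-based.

v_2 = (0, 4)

v_0 = (-2, 1).
v_1 = A·v_0 = (4, 2).
v_2 = A·v_1 = (0, 4).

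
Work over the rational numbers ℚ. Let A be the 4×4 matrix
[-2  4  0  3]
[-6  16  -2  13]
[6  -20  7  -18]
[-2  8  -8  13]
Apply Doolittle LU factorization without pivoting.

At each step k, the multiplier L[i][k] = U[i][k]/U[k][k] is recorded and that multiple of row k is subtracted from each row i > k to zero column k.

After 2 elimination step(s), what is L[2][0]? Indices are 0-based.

L[2][0] = -3

[col 0] pivot -2
  R1 -= 3*R0 → (0, 4, -2, 4)  (L[1][0] := 3)
  R2 -= -3*R0 → (0, -8, 7, -9)  (L[2][0] := -3)
  R3 -= 1*R0 → (0, 4, -8, 10)  (L[3][0] := 1)
[col 1] pivot 4
  R2 -= -2*R1 → (0, 0, 3, -1)  (L[2][1] := -2)
  R3 -= 1*R1 → (0, 0, -6, 6)  (L[3][1] := 1)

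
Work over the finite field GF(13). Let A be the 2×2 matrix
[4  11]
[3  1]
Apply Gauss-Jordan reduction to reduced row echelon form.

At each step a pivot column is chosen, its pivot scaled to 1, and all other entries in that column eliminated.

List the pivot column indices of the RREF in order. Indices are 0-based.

pivot columns: 0, 1

step 1: normalize row 0 (÷4) = (1, 6)
  row 1: subtract 3×row0 = (0, 9)
step 2: normalize row 1 (÷9) = (0, 1)
  row 0: subtract 6×row1 = (1, 0)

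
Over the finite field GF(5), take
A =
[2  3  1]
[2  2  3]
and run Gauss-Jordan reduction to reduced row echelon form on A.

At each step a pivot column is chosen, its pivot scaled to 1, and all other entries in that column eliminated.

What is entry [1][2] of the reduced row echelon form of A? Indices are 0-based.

M[1][2] = 3

[1] R0 /= 2  ⇒  (1, 4, 3)
     R1 -= 2·R0  ⇒  (0, 4, 2)
[2] R1 /= 4  ⇒  (0, 1, 3)
     R0 -= 4·R1  ⇒  (1, 0, 1)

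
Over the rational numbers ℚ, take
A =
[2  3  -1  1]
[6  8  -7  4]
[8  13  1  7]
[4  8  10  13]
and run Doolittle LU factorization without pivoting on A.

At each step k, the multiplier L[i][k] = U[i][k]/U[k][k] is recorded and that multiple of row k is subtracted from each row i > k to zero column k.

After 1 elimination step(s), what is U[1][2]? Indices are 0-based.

Step 1: pivot at (0,0) is 2.
  row1 ← row1 − (3)·row0  ⇒  L[1][0]=3, U row1=(0, -1, -4, 1)
  row2 ← row2 − (4)·row0  ⇒  L[2][0]=4, U row2=(0, 1, 5, 3)
  row3 ← row3 − (2)·row0  ⇒  L[3][0]=2, U row3=(0, 2, 12, 11)

U[1][2] = -4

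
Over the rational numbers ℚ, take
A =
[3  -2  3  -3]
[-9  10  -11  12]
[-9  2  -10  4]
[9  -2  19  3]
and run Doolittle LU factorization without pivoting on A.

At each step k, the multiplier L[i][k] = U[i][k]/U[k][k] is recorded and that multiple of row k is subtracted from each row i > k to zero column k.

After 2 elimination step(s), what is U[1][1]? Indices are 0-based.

U[1][1] = 4

[col 0] pivot 3
  R1 -= -3*R0 → (0, 4, -2, 3)  (L[1][0] := -3)
  R2 -= -3*R0 → (0, -4, -1, -5)  (L[2][0] := -3)
  R3 -= 3*R0 → (0, 4, 10, 12)  (L[3][0] := 3)
[col 1] pivot 4
  R2 -= -1*R1 → (0, 0, -3, -2)  (L[2][1] := -1)
  R3 -= 1*R1 → (0, 0, 12, 9)  (L[3][1] := 1)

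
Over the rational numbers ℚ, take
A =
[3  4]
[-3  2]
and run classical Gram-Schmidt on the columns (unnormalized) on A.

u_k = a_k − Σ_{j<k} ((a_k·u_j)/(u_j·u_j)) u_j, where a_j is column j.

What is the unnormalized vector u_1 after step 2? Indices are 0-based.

u_1 = (3, 3)

Step 1: u_0 = a_0 = (3, -3).
Step 2: u_1 = a_1 − (1/3)·u_0 = (3, 3).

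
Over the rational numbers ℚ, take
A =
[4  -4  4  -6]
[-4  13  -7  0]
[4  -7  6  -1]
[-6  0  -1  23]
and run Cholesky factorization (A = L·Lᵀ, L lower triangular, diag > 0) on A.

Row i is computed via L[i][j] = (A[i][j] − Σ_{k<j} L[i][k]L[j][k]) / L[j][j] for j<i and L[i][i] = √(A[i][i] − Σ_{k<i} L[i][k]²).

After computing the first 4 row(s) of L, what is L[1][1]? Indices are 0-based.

L[1][1] = 3

Step 1: L[0][0] = √(4) = 2.
  L[1][0] = (-4) / L[0][0] = -2.
Step 2: L[1][1] = √(9) = 3.
  L[2][0] = (4) / L[0][0] = 2.
  L[2][1] = (-3) / L[1][1] = -1.
Step 3: L[2][2] = √(1) = 1.
  L[3][0] = (-6) / L[0][0] = -3.
  L[3][1] = (-6) / L[1][1] = -2.
  L[3][2] = (3) / L[2][2] = 3.
Step 4: L[3][3] = √(1) = 1.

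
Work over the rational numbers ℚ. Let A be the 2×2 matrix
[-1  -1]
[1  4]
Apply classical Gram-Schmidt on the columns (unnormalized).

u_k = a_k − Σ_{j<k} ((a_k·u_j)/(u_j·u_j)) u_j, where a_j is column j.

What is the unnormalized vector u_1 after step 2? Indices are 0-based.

Step 1: u_0 = a_0 = (-1, 1).
Step 2: u_1 = a_1 − (5/2)·u_0 = (3/2, 3/2).

u_1 = (3/2, 3/2)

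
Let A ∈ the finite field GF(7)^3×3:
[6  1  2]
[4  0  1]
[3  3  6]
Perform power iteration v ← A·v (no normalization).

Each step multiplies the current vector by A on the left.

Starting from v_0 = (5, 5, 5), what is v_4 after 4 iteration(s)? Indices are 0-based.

v_0 = (5, 5, 5).
v_1 = A·v_0 = (3, 4, 4).
v_2 = A·v_1 = (2, 2, 3).
v_3 = A·v_2 = (6, 4, 2).
v_4 = A·v_3 = (2, 5, 0).

v_4 = (2, 5, 0)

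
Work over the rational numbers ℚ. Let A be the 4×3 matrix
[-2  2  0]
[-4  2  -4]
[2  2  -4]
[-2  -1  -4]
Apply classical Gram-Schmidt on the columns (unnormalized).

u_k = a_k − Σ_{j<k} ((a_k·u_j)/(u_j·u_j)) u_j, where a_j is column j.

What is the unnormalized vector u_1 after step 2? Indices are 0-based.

u_1 = (11/7, 8/7, 17/7, -10/7)

Step 1: u_0 = a_0 = (-2, -4, 2, -2).
Step 2: u_1 = a_1 − (-3/14)·u_0 = (11/7, 8/7, 17/7, -10/7).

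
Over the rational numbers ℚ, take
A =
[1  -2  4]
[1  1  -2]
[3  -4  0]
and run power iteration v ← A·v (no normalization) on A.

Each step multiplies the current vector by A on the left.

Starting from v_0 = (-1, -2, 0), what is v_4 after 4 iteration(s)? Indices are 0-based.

v_4 = (687, -144, 491)

v_0 = (-1, -2, 0).
v_1 = A·v_0 = (3, -3, 5).
v_2 = A·v_1 = (29, -10, 21).
v_3 = A·v_2 = (133, -23, 127).
v_4 = A·v_3 = (687, -144, 491).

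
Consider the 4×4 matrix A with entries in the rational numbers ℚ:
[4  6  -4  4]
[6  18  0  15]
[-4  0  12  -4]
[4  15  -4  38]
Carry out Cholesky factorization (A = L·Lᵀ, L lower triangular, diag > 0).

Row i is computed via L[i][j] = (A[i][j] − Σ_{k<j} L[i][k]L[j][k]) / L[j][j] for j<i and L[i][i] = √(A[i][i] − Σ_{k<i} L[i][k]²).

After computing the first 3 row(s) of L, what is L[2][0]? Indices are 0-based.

L[2][0] = -2

Step 1: L[0][0] = √(4) = 2.
  L[1][0] = (6) / L[0][0] = 3.
Step 2: L[1][1] = √(9) = 3.
  L[2][0] = (-4) / L[0][0] = -2.
  L[2][1] = (6) / L[1][1] = 2.
Step 3: L[2][2] = √(4) = 2.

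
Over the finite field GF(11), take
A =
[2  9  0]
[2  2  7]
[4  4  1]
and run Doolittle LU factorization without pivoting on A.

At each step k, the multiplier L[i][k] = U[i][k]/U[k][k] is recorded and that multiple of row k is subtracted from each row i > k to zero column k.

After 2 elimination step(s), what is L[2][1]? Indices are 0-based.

L[2][1] = 2

Step 1: pivot at (0,0) is 2.
  row1 ← row1 − (1)·row0  ⇒  L[1][0]=1, U row1=(0, 4, 7)
  row2 ← row2 − (2)·row0  ⇒  L[2][0]=2, U row2=(0, 8, 1)
Step 2: pivot at (1,1) is 4.
  row2 ← row2 − (2)·row1  ⇒  L[2][1]=2, U row2=(0, 0, 9)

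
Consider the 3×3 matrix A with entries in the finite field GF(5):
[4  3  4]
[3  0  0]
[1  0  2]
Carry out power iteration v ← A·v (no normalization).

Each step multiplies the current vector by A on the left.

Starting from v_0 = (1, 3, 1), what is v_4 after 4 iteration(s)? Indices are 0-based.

v_4 = (0, 3, 1)

v_0 = (1, 3, 1).
v_1 = A·v_0 = (2, 3, 3).
v_2 = A·v_1 = (4, 1, 3).
v_3 = A·v_2 = (1, 2, 0).
v_4 = A·v_3 = (0, 3, 1).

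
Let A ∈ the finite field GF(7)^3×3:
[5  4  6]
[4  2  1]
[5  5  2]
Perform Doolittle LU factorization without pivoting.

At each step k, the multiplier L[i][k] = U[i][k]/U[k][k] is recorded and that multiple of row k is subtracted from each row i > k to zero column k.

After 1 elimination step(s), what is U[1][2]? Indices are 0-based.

k=0: U[0][0]=5
  eliminate (1,0): mult=5, new row 1: (0, 3, 6); set L[1][0]=5
  eliminate (2,0): mult=1, new row 2: (0, 1, 3); set L[2][0]=1

U[1][2] = 6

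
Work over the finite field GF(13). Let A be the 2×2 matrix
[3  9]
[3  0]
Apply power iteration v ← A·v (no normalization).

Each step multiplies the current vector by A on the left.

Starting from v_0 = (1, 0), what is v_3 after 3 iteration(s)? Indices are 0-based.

v_0 = (1, 0).
v_1 = A·v_0 = (3, 3).
v_2 = A·v_1 = (10, 9).
v_3 = A·v_2 = (7, 4).

v_3 = (7, 4)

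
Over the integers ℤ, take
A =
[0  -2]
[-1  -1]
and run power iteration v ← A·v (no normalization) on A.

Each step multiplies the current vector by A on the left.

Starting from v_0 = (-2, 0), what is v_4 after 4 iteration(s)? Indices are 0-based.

v_4 = (-12, -10)

v_0 = (-2, 0).
v_1 = A·v_0 = (0, 2).
v_2 = A·v_1 = (-4, -2).
v_3 = A·v_2 = (4, 6).
v_4 = A·v_3 = (-12, -10).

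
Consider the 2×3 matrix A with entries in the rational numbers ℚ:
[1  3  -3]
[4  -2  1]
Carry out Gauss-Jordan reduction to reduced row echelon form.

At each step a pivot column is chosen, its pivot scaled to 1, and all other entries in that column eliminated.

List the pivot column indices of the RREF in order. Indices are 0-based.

pivot columns: 0, 1

step 1: normalize row 0 (÷1) = (1, 3, -3)
  row 1: subtract 4×row0 = (0, -14, 13)
step 2: normalize row 1 (÷-14) = (0, 1, -13/14)
  row 0: subtract 3×row1 = (1, 0, -3/14)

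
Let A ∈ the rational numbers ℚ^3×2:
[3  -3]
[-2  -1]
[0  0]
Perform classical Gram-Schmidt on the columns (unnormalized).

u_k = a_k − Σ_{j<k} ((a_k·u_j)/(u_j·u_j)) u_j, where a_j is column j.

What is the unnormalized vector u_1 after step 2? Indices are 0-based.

u_1 = (-18/13, -27/13, 0)

Step 1: u_0 = a_0 = (3, -2, 0).
Step 2: u_1 = a_1 − (-7/13)·u_0 = (-18/13, -27/13, 0).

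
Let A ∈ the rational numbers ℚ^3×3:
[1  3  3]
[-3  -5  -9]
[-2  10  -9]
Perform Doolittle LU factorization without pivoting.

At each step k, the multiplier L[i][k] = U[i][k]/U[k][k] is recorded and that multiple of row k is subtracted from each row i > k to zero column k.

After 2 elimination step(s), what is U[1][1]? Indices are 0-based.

k=0: U[0][0]=1
  eliminate (1,0): mult=-3, new row 1: (0, 4, 0); set L[1][0]=-3
  eliminate (2,0): mult=-2, new row 2: (0, 16, -3); set L[2][0]=-2
k=1: U[1][1]=4
  eliminate (2,1): mult=4, new row 2: (0, 0, -3); set L[2][1]=4

U[1][1] = 4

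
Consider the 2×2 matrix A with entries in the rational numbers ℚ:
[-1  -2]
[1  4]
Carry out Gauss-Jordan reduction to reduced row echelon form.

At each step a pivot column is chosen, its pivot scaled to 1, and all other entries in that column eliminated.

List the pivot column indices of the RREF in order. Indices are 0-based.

step 1: normalize row 0 (÷-1) = (1, 2)
  row 1: subtract 1×row0 = (0, 2)
step 2: normalize row 1 (÷2) = (0, 1)
  row 0: subtract 2×row1 = (1, 0)

pivot columns: 0, 1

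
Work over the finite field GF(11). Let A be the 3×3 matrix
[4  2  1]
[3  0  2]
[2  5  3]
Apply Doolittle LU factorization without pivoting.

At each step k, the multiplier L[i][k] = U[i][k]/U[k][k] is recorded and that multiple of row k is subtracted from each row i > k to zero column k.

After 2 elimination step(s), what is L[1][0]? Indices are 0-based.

Step 1: pivot at (0,0) is 4.
  row1 ← row1 − (9)·row0  ⇒  L[1][0]=9, U row1=(0, 4, 4)
  row2 ← row2 − (6)·row0  ⇒  L[2][0]=6, U row2=(0, 4, 8)
Step 2: pivot at (1,1) is 4.
  row2 ← row2 − (1)·row1  ⇒  L[2][1]=1, U row2=(0, 0, 4)

L[1][0] = 9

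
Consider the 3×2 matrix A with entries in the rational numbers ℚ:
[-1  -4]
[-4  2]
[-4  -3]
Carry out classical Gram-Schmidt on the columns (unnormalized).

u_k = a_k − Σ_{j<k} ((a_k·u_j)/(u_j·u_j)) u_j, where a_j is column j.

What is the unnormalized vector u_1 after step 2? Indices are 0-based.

u_1 = (-124/33, 98/33, -67/33)

Step 1: u_0 = a_0 = (-1, -4, -4).
Step 2: u_1 = a_1 − (8/33)·u_0 = (-124/33, 98/33, -67/33).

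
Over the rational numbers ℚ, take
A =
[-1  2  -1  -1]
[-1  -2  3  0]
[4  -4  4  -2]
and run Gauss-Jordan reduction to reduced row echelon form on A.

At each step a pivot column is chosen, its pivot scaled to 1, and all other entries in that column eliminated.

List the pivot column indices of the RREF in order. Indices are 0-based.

step 1: normalize row 0 (÷-1) = (1, -2, 1, 1)
  row 1: subtract -1×row0 = (0, -4, 4, 1)
  row 2: subtract 4×row0 = (0, 4, 0, -6)
step 2: normalize row 1 (÷-4) = (0, 1, -1, -1/4)
  row 0: subtract -2×row1 = (1, 0, -1, 1/2)
  row 2: subtract 4×row1 = (0, 0, 4, -5)
step 3: normalize row 2 (÷4) = (0, 0, 1, -5/4)
  row 0: subtract -1×row2 = (1, 0, 0, -3/4)
  row 1: subtract -1×row2 = (0, 1, 0, -3/2)

pivot columns: 0, 1, 2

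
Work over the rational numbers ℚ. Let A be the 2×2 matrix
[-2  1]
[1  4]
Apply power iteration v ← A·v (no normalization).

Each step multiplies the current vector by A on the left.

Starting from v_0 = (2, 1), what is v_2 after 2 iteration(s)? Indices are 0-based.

v_2 = (12, 21)

v_0 = (2, 1).
v_1 = A·v_0 = (-3, 6).
v_2 = A·v_1 = (12, 21).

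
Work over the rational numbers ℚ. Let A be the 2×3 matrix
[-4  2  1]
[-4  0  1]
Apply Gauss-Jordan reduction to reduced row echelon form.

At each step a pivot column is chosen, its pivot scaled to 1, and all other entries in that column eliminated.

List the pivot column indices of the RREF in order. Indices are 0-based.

pivot columns: 0, 1

[1] R0 /= -4  ⇒  (1, -1/2, -1/4)
     R1 -= -4·R0  ⇒  (0, -2, 0)
[2] R1 /= -2  ⇒  (0, 1, 0)
     R0 -= -1/2·R1  ⇒  (1, 0, -1/4)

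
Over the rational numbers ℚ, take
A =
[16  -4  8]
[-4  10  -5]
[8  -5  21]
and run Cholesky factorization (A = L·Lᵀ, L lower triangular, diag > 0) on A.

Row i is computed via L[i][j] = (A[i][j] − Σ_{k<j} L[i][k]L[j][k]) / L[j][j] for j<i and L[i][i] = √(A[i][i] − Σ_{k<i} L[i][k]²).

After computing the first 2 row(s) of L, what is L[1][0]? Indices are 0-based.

Step 1: L[0][0] = √(16) = 4.
  L[1][0] = (-4) / L[0][0] = -1.
Step 2: L[1][1] = √(9) = 3.

L[1][0] = -1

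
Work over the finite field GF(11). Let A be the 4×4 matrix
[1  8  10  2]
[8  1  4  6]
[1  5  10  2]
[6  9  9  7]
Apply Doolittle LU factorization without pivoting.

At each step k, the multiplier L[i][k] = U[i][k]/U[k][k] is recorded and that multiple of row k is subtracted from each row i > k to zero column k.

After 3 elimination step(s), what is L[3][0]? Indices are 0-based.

Step 1: pivot at (0,0) is 1.
  row1 ← row1 − (8)·row0  ⇒  L[1][0]=8, U row1=(0, 3, 1, 1)
  row2 ← row2 − (1)·row0  ⇒  L[2][0]=1, U row2=(0, 8, 0, 0)
  row3 ← row3 − (6)·row0  ⇒  L[3][0]=6, U row3=(0, 5, 4, 6)
Step 2: pivot at (1,1) is 3.
  row2 ← row2 − (10)·row1  ⇒  L[2][1]=10, U row2=(0, 0, 1, 1)
  row3 ← row3 − (9)·row1  ⇒  L[3][1]=9, U row3=(0, 0, 6, 8)
Step 3: pivot at (2,2) is 1.
  row3 ← row3 − (6)·row2  ⇒  L[3][2]=6, U row3=(0, 0, 0, 2)

L[3][0] = 6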